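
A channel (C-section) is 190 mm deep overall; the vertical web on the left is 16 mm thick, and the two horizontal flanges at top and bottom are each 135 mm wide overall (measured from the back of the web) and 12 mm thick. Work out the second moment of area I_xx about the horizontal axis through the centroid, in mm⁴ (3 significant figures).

I_xx ≈ 3.18 × 10⁷ mm⁴

Split into non-overlapping primitives; take the origin at the lower-left of the bounding box.
Web: 16 × 190, A = 3 040 mm², y = 95 mm, Ī = 9 145 333 mm⁴.
Top flange (beyond web): 119 × 12, A = 1 428 mm², y = 184 mm, Ī = 17 136 mm⁴.
Bottom flange (beyond web): 119 × 12, A = 1 428 mm², y = 6 mm, Ī = 17 136 mm⁴.
By symmetry the centroid is at mid-height, ȳ = 95 mm.
Transfer each piece to the horizontal axis through the centroid using Ī + A·d² with d = y − 95:
  web: d = 0 mm → contributes +9 145 333 mm⁴
  top flange (beyond web): d = 89 mm → contributes +11 328 324 mm⁴
  bottom flange (beyond web): d = -89 mm → contributes +11 328 324 mm⁴
Total I = 31 801 981 mm⁴.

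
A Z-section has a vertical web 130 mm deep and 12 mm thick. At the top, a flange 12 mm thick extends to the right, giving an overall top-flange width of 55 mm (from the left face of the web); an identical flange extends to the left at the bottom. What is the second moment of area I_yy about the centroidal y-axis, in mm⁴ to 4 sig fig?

Decompose the section into non-overlapping parts with the origin at the bottom-left of its bounding rectangle.
Web: 12 × 130, A = 1 560 mm², x = 49 mm, Ī = 18 720 mm⁴.
Top flange (beyond web): 43 × 12, A = 516 mm², x = 76.5 mm, Ī = 79 507 mm⁴.
Bottom flange (beyond web): 43 × 12, A = 516 mm², x = 21.5 mm, Ī = 79 507 mm⁴.
Centroid: x̄ = ΣA·x / ΣA = 49 mm.
Transfer each piece to the centroidal y-axis using Ī + A·d² with d = x − 49:
  web: d = 0 mm → contributes +18 720 mm⁴
  top flange (beyond web): d = 27.5 mm → contributes +469 732 mm⁴
  bottom flange (beyond web): d = -27.5 mm → contributes +469 732 mm⁴
Total I = 958 184 mm⁴.

I_yy ≈ 9.582 × 10⁵ mm⁴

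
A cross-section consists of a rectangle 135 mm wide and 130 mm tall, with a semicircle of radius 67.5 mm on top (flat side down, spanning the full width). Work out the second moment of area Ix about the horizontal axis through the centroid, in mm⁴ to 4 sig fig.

Decompose the section into non-overlapping parts with the origin at the bottom-left of its bounding rectangle.
Rectangular body: 135 × 130, A = 17 550 mm², y = 65 mm, Ī = 24 716 250 mm⁴.
Semicircular cap: semicircle r = 67.5, A = 7156.94 mm², y = 158.648 mm, Ī = 2 278 490 mm⁴.
Centroid: ȳ = ΣA·y / ΣA = 92.1273 mm.
Transfer each piece to the horizontal axis through the centroid using Ī + A·d² with d = y − 92.1273:
  rectangular body: d = -27.1273 mm → contributes +37 631 119 mm⁴
  semicircular cap: d = 66.5206 mm → contributes +33 947 881 mm⁴
Total I = 71 579 000 mm⁴.

Ix ≈ 7.158 × 10⁷ mm⁴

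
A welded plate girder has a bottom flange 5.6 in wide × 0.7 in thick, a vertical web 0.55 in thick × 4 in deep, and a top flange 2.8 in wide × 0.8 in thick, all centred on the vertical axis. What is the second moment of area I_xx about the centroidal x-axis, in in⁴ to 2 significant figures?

Treat the section as a set of non-overlapping primitives; coordinates are from the bounding-box lower-left.
Bottom plate: 5.6 × 0.7, A = 3.92 in², y = 0.35 in, Ī = 0.1601 in⁴.
Web plate: 0.55 × 4, A = 2.2 in², y = 2.7 in, Ī = 2.933 in⁴.
Top plate: 2.8 × 0.8, A = 2.24 in², y = 5.1 in, Ī = 0.1195 in⁴.
Centroid: ȳ = ΣA·y / ΣA = 2.241 in.
Transfer each piece to the centroidal x-axis using Ī + A·d² with d = y − 2.241:
  bottom plate: d = -1.891 in → contributes +14.18 in⁴
  web plate: d = 0.4589 in → contributes +3.397 in⁴
  top plate: d = 2.859 in → contributes +18.43 in⁴
Total I = 36 in⁴.

I_xx ≈ 36 in⁴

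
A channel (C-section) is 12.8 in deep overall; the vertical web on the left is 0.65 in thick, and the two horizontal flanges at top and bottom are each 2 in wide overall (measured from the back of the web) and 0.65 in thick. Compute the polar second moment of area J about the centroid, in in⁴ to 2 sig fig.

J ≈ 180 in⁴

Break the section into simple shapes (no overlaps), measuring from the bottom-left corner of the bounding box.
Web: 0.65 × 12.8, A = 8.32 in², y = 6.4 in, Ī = 113.6 in⁴.
Top flange (beyond web): 1.35 × 0.65, A = 0.8775 in², y = 12.48 in, Ī = 0.0309 in⁴.
Bottom flange (beyond web): 1.35 × 0.65, A = 0.8775 in², y = 0.325 in, Ī = 0.0309 in⁴.
By symmetry the centroid is at mid-height, ȳ = 6.4 in.
Transfer each piece to the centroidal x-axis using Ī + A·d² with d = y − 6.4:
  web: d = 0 in → contributes +113.6 in⁴
  top flange (beyond web): d = 6.075 in → contributes +32.42 in⁴
  bottom flange (beyond web): d = -6.075 in → contributes +32.42 in⁴
Total I = 178.4 in⁴.
For the y-axis: x̄ = 0.4992 in.
Repeating about the centroidal y-axis gives I_y = 2.009 in⁴.
Polar second moment: J = I_x + I_y = 180.4 in⁴.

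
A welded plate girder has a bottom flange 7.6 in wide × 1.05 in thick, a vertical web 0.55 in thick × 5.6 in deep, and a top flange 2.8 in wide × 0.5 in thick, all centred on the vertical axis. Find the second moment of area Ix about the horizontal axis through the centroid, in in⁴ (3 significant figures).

Split into non-overlapping primitives; take the origin at the lower-left of the bounding box.
Bottom plate: 7.6 × 1.05, A = 7.98 in², y = 0.525 in, Ī = 0.73316 in⁴.
Web plate: 0.55 × 5.6, A = 3.08 in², y = 3.85 in, Ī = 8.0491 in⁴.
Top plate: 2.8 × 0.5, A = 1.4 in², y = 6.9 in, Ī = 0.029167 in⁴.
Centroid: ȳ = ΣA·y / ΣA = 2.0632 in.
Transfer each piece to the horizontal axis through the centroid using Ī + A·d² with d = y − 2.0632:
  bottom plate: d = -1.5382 in → contributes +19.614 in⁴
  web plate: d = 1.7868 in → contributes +17.882 in⁴
  top plate: d = 4.8368 in → contributes +32.782 in⁴
Total I = 70.278 in⁴.

Ix ≈ 70.3 in⁴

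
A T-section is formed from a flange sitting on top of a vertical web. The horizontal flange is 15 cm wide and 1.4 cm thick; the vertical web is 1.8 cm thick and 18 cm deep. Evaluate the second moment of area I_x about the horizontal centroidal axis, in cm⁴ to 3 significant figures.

Split into non-overlapping primitives; take the origin at the lower-left of the bounding box.
Flange: 15 × 1.4, A = 21 cm², y = 18.7 cm, Ī = 3.43 cm⁴.
Web: 1.8 × 18, A = 32.4 cm², y = 9 cm, Ī = 874.8 cm⁴.
Centroid: ȳ = ΣA·y / ΣA = 12.815 cm.
Transfer each piece to the horizontal centroidal axis using Ī + A·d² with d = y − 12.815:
  flange: d = 5.8854 cm → contributes +730.82 cm⁴
  web: d = -3.8146 cm → contributes +1346.3 cm⁴
Total I = 2077.1 cm⁴.

I_x ≈ 2080 cm⁴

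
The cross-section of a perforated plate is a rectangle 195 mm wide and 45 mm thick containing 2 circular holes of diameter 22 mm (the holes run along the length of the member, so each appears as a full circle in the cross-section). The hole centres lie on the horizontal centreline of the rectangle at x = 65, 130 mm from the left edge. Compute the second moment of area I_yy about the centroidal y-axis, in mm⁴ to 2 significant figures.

Decompose the section into non-overlapping parts with the origin at the bottom-left of its bounding rectangle.
Plate: 195 × 45, A = 8 775 mm², x = 97.5 mm, Ī = 27 805 781 mm⁴.
Hole 1 (subtracted): ⌀22, A = 380.1 mm², x = 65 mm, Ī = 11 499 mm⁴.
Hole 2 (subtracted): ⌀22, A = 380.1 mm², x = 130 mm, Ī = 11 499 mm⁴.
By symmetry the centroid is at mid-width, x̄ = 97.5 mm.
Transfer each piece to the centroidal y-axis using Ī + A·d² with d = x − 97.5:
  plate: d = 0 mm → contributes +27 805 781 mm⁴
  hole 1: d = -32.5 mm → contributes −413 014 mm⁴
  hole 2: d = 32.5 mm → contributes −413 014 mm⁴
Total I = 26 979 753 mm⁴.

I_yy ≈ 2.7 × 10⁷ mm⁴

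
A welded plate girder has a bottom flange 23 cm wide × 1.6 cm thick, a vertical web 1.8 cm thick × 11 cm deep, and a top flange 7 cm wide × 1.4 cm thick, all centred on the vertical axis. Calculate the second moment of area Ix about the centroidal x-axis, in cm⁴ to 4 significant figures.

Ix ≈ 1606 cm⁴

Break the section into simple shapes (no overlaps), measuring from the bottom-left corner of the bounding box.
Bottom plate: 23 × 1.6, A = 36.8 cm², y = 0.8 cm, Ī = 7.85067 cm⁴.
Web plate: 1.8 × 11, A = 19.8 cm², y = 7.1 cm, Ī = 199.65 cm⁴.
Top plate: 7 × 1.4, A = 9.8 cm², y = 13.3 cm, Ī = 1.60067 cm⁴.
Centroid: ȳ = ΣA·y / ΣA = 4.52349 cm.
Transfer each piece to the centroidal x-axis using Ī + A·d² with d = y − 4.52349:
  bottom plate: d = -3.72349 cm → contributes +518.061 cm⁴
  web plate: d = 2.57651 cm → contributes +331.09 cm⁴
  top plate: d = 8.77651 cm → contributes +756.466 cm⁴
Total I = 1605.62 cm⁴.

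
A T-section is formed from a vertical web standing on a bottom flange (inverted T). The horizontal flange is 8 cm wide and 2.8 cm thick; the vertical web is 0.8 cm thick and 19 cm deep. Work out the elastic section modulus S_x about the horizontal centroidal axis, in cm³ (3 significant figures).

S_x ≈ 96.8 cm³

Break the section into simple shapes (no overlaps), measuring from the bottom-left corner of the bounding box.
Flange: 8 × 2.8, A = 22.4 cm², y = 1.4 cm, Ī = 14.635 cm⁴.
Web: 0.8 × 19, A = 15.2 cm², y = 12.3 cm, Ī = 457.27 cm⁴.
Centroid: ȳ = ΣA·y / ΣA = 5.8064 cm.
Transfer each piece to the horizontal centroidal axis using Ī + A·d² with d = y − 5.8064:
  flange: d = -4.4064 cm → contributes +449.56 cm⁴
  web: d = 6.4936 cm → contributes +1098.2 cm⁴
Total I = 1547.8 cm⁴.
Extreme fibre distance c = 15.994 cm; S = I/c = 96.774 cm³.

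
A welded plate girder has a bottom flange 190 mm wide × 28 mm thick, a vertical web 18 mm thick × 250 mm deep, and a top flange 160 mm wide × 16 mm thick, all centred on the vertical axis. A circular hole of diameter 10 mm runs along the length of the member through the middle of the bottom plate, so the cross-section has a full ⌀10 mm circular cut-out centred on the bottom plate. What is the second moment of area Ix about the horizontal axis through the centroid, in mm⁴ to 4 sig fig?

Treat the section as a set of non-overlapping primitives; coordinates are from the bounding-box lower-left.
Bottom plate: 190 × 28, A = 5 320 mm², y = 14 mm, Ī = 347 573 mm⁴.
Web plate: 18 × 250, A = 4 500 mm², y = 153 mm, Ī = 23 437 500 mm⁴.
Top plate: 160 × 16, A = 2 560 mm², y = 286 mm, Ī = 54613.3 mm⁴.
Hole (subtracted): ⌀10, A = 78.5398 mm², y = 14 mm, Ī = 490.874 mm⁴.
Centroid: ȳ = ΣA·y / ΣA = 121.452 mm.
Transfer each piece to the horizontal axis through the centroid using Ī + A·d² with d = y − 121.452:
  bottom plate: d = -107.452 mm → contributes +61 772 259 mm⁴
  web plate: d = 31.5477 mm → contributes +27 916 163 mm⁴
  top plate: d = 164.548 mm → contributes +69 369 047 mm⁴
  hole: d = -107.452 mm → contributes −907 311 mm⁴
Total I = 158 150 157 mm⁴.

Ix ≈ 1.582 × 10⁸ mm⁴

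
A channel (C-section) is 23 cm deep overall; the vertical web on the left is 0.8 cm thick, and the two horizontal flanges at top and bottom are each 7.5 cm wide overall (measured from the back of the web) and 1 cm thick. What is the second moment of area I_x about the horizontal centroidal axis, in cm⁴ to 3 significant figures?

I_x ≈ 2430 cm⁴

Break the section into simple shapes (no overlaps), measuring from the bottom-left corner of the bounding box.
Web: 0.8 × 23, A = 18.4 cm², y = 11.5 cm, Ī = 811.13 cm⁴.
Top flange (beyond web): 6.7 × 1, A = 6.7 cm², y = 22.5 cm, Ī = 0.55833 cm⁴.
Bottom flange (beyond web): 6.7 × 1, A = 6.7 cm², y = 0.5 cm, Ī = 0.55833 cm⁴.
By symmetry the centroid is at mid-height, ȳ = 11.5 cm.
Transfer each piece to the horizontal centroidal axis using Ī + A·d² with d = y − 11.5:
  web: d = 0 cm → contributes +811.13 cm⁴
  top flange (beyond web): d = 11 cm → contributes +811.26 cm⁴
  bottom flange (beyond web): d = -11 cm → contributes +811.26 cm⁴
Total I = 2433.7 cm⁴.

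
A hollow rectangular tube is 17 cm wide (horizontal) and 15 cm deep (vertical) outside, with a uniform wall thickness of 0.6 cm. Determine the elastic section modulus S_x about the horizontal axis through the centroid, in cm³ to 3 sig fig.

S_x ≈ 176 cm³

Split into non-overlapping primitives; take the origin at the lower-left of the bounding box.
Outer rectangle: 17 × 15, A = 255 cm², y = 7.5 cm, Ī = 4781.3 cm⁴.
Inner void (subtracted): 15.8 × 13.8, A = 218.04 cm², y = 7.5 cm, Ī = 3460.3 cm⁴.
By symmetry the centroid is at mid-height, ȳ = 7.5 cm.
All pieces are centred on the horizontal axis through the centroid, so I = ΣĪ (holes subtracted) = 1 321 cm⁴.
Extreme fibre distance c = 7.5 cm; S = I/c = 176.13 cm³.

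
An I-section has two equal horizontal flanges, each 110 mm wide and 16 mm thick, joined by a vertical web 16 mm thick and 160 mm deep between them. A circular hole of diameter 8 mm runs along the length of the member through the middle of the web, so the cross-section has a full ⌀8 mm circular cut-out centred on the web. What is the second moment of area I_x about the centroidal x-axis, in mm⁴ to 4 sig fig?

Split into non-overlapping primitives; take the origin at the lower-left of the bounding box.
Bottom flange: 110 × 16, A = 1 760 mm², y = 8 mm, Ī = 37546.7 mm⁴.
Web: 16 × 160, A = 2 560 mm², y = 96 mm, Ī = 5 461 333 mm⁴.
Top flange: 110 × 16, A = 1 760 mm², y = 184 mm, Ī = 37546.7 mm⁴.
Hole (subtracted): ⌀8, A = 50.2655 mm², y = 96 mm, Ī = 201.062 mm⁴.
By symmetry the centroid is at mid-height, ȳ = 96 mm.
Transfer each piece to the centroidal x-axis using Ī + A·d² with d = y − 96:
  bottom flange: d = -88 mm → contributes +13 666 987 mm⁴
  web: d = 0 mm → contributes +5 461 333 mm⁴
  top flange: d = 88 mm → contributes +13 666 987 mm⁴
  hole: d = 0 mm → contributes −201.062 mm⁴
Total I = 32 795 106 mm⁴.

I_x ≈ 3.280 × 10⁷ mm⁴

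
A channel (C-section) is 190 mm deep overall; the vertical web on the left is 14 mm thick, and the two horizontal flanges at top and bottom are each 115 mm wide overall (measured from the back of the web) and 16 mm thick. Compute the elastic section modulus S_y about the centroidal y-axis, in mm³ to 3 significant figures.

Break the section into simple shapes (no overlaps), measuring from the bottom-left corner of the bounding box.
Web: 14 × 190, A = 2 660 mm², x = 7 mm, Ī = 43 447 mm⁴.
Top flange (beyond web): 101 × 16, A = 1 616 mm², x = 64.5 mm, Ī = 1 373 735 mm⁴.
Bottom flange (beyond web): 101 × 16, A = 1 616 mm², x = 64.5 mm, Ī = 1 373 735 mm⁴.
Centroid: x̄ = ΣA·x / ΣA = 38.541 mm.
Transfer each piece to the centroidal y-axis using Ī + A·d² with d = x − 38.541:
  web: d = -31.541 mm → contributes +2 689 719 mm⁴
  top flange (beyond web): d = 25.959 mm → contributes +2 462 702 mm⁴
  bottom flange (beyond web): d = 25.959 mm → contributes +2 462 702 mm⁴
Total I = 7 615 123 mm⁴.
Extreme fibre distance c = 76.459 mm; S = I/c = 99 598 mm³.

S_y ≈ 9.96 × 10⁴ mm³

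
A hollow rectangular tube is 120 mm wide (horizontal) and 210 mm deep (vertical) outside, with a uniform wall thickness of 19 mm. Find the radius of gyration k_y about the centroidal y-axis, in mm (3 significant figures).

k_y ≈ 44.9 mm

Decompose the section into non-overlapping parts with the origin at the bottom-left of its bounding rectangle.
Outer rectangle: 120 × 210, A = 25 200 mm², x = 60 mm, Ī = 30 240 000 mm⁴.
Inner void (subtracted): 82 × 172, A = 14 104 mm², x = 60 mm, Ī = 7 902 941 mm⁴.
By symmetry the centroid is at mid-width, x̄ = 60 mm.
All pieces are centred on the centroidal y-axis, so I = ΣĪ (holes subtracted) = 22 337 059 mm⁴.
Radius of gyration: k = √(I/A) = √(22 337 059 / 11 096) = 44.867 mm.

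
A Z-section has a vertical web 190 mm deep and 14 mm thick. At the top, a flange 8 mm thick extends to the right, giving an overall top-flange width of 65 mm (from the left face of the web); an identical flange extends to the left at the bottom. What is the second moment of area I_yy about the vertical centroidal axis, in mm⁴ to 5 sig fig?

Decompose the section into non-overlapping parts with the origin at the bottom-left of its bounding rectangle.
Web: 14 × 190, A = 2 660 mm², x = 58 mm, Ī = 43446.67 mm⁴.
Top flange (beyond web): 51 × 8, A = 408 mm², x = 90.5 mm, Ī = 88 434 mm⁴.
Bottom flange (beyond web): 51 × 8, A = 408 mm², x = 25.5 mm, Ī = 88 434 mm⁴.
Centroid: x̄ = ΣA·x / ΣA = 58 mm.
Transfer each piece to the vertical centroidal axis using Ī + A·d² with d = x − 58:
  web: d = 0 mm → contributes +43446.67 mm⁴
  top flange (beyond web): d = 32.5 mm → contributes +519 384 mm⁴
  bottom flange (beyond web): d = -32.5 mm → contributes +519 384 mm⁴
Total I = 1 082 215 mm⁴.

I_yy ≈ 1.0822 × 10⁶ mm⁴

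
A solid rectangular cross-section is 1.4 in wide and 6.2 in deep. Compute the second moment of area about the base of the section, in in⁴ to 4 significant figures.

The section: 1.4 × 6.2, A = 8.68 in², y = 3.1 in, Ī = 27.8049 in⁴.
Transfer it to a horizontal axis along the bottom face using Ī + A·d² with d = y − 0:
  the section: d = 3.1 in → contributes +111.22 in⁴
Total I = 111.22 in⁴.

I_base ≈ 111.2 in⁴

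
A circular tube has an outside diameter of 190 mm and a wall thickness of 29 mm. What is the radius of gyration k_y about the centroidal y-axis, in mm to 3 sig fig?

k_y ≈ 57.8 mm

Split into non-overlapping primitives; take the origin at the lower-left of the bounding box.
Outer circle: ⌀190, A = 28 353 mm², x = 95 mm, Ī = 63 971 171 mm⁴.
Bore (subtracted): ⌀132, A = 13 685 mm², x = 95 mm, Ī = 14 902 723 mm⁴.
By symmetry the centroid is at mid-width, x̄ = 95 mm.
All pieces are centred on the centroidal y-axis, so I = ΣĪ (holes subtracted) = 49 068 448 mm⁴.
Radius of gyration: k = √(I/A) = √(49 068 448 / 14 668) = 57.838 mm.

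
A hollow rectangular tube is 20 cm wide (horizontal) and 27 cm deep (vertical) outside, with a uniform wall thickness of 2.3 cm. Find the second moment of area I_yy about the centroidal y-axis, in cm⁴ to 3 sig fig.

Decompose the section into non-overlapping parts with the origin at the bottom-left of its bounding rectangle.
Outer rectangle: 20 × 27, A = 540 cm², x = 10 cm, Ī = 18 000 cm⁴.
Inner void (subtracted): 15.4 × 22.4, A = 344.96 cm², x = 10 cm, Ī = 6817.6 cm⁴.
By symmetry the centroid is at mid-width, x̄ = 10 cm.
All pieces are centred on the centroidal y-axis, so I = ΣĪ (holes subtracted) = 11 182 cm⁴.

I_yy ≈ 1.12 × 10⁴ cm⁴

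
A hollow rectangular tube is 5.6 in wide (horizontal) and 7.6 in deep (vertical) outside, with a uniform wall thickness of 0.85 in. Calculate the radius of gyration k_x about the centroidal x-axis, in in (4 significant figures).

Break the section into simple shapes (no overlaps), measuring from the bottom-left corner of the bounding box.
Outer rectangle: 5.6 × 7.6, A = 42.56 in², y = 3.8 in, Ī = 204.855 in⁴.
Inner void (subtracted): 3.9 × 5.9, A = 23.01 in², y = 3.8 in, Ī = 66.7482 in⁴.
By symmetry the centroid is at mid-height, ȳ = 3.8 in.
All pieces are centred on the centroidal x-axis, so I = ΣĪ (holes subtracted) = 138.107 in⁴.
Radius of gyration: k = √(I/A) = √(138.107 / 19.55) = 2.65788 in.

k_x ≈ 2.658 in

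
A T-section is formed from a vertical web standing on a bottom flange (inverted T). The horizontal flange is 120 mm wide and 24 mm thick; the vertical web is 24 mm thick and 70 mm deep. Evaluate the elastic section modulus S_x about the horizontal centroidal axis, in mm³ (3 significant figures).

S_x ≈ 4.90 × 10⁴ mm³

Treat the section as a set of non-overlapping primitives; coordinates are from the bounding-box lower-left.
Flange: 120 × 24, A = 2 880 mm², y = 12 mm, Ī = 138 240 mm⁴.
Web: 24 × 70, A = 1 680 mm², y = 59 mm, Ī = 686 000 mm⁴.
Centroid: ȳ = ΣA·y / ΣA = 29.316 mm.
Transfer each piece to the horizontal centroidal axis using Ī + A·d² with d = y − 29.316:
  flange: d = -17.316 mm → contributes +1 001 769 mm⁴
  web: d = 29.684 mm → contributes +2 166 336 mm⁴
Total I = 3 168 105 mm⁴.
Extreme fibre distance c = 64.684 mm; S = I/c = 48 978 mm³.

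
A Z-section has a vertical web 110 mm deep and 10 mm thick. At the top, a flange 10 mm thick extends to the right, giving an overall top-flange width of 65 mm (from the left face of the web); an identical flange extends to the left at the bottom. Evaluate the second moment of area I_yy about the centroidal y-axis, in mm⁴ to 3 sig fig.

I_yy ≈ 1.45 × 10⁶ mm⁴

Break the section into simple shapes (no overlaps), measuring from the bottom-left corner of the bounding box.
Web: 10 × 110, A = 1 100 mm², x = 60 mm, Ī = 9166.7 mm⁴.
Top flange (beyond web): 55 × 10, A = 550 mm², x = 92.5 mm, Ī = 138 646 mm⁴.
Bottom flange (beyond web): 55 × 10, A = 550 mm², x = 27.5 mm, Ī = 138 646 mm⁴.
Centroid: x̄ = ΣA·x / ΣA = 60 mm.
Transfer each piece to the centroidal y-axis using Ī + A·d² with d = x − 60:
  web: d = 0 mm → contributes +9166.7 mm⁴
  top flange (beyond web): d = 32.5 mm → contributes +719 583 mm⁴
  bottom flange (beyond web): d = -32.5 mm → contributes +719 583 mm⁴
Total I = 1 448 333 mm⁴.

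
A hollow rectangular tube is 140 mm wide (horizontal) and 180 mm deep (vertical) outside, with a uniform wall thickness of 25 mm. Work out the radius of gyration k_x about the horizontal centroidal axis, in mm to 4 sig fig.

k_x ≈ 61.80 mm

Decompose the section into non-overlapping parts with the origin at the bottom-left of its bounding rectangle.
Outer rectangle: 140 × 180, A = 25 200 mm², y = 90 mm, Ī = 68 040 000 mm⁴.
Inner void (subtracted): 90 × 130, A = 11 700 mm², y = 90 mm, Ī = 16 477 500 mm⁴.
By symmetry the centroid is at mid-height, ȳ = 90 mm.
All pieces are centred on the horizontal centroidal axis, so I = ΣĪ (holes subtracted) = 51 562 500 mm⁴.
Radius of gyration: k = √(I/A) = √(51 562 500 / 13 500) = 61.8017 mm.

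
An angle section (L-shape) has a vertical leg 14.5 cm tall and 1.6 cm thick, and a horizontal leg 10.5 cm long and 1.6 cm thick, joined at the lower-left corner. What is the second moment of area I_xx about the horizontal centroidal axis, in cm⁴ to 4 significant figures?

Treat the section as a set of non-overlapping primitives; coordinates are from the bounding-box lower-left.
Vertical leg: 1.6 × 14.5, A = 23.2 cm², y = 7.25 cm, Ī = 406.483 cm⁴.
Horizontal leg (remainder): 8.9 × 1.6, A = 14.24 cm², y = 0.8 cm, Ī = 3.03787 cm⁴.
Centroid: ȳ = ΣA·y / ΣA = 4.79679 cm.
Transfer each piece to the horizontal centroidal axis using Ī + A·d² with d = y − 4.79679:
  vertical leg: d = 2.45321 cm → contributes +546.106 cm⁴
  horizontal leg (remainder): d = -3.99679 cm → contributes +230.513 cm⁴
Total I = 776.619 cm⁴.

I_xx ≈ 776.6 cm⁴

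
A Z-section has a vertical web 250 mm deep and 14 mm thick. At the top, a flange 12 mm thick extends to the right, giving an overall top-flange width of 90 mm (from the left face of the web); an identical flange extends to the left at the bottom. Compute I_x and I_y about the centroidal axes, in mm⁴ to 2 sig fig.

Decompose the section into non-overlapping parts with the origin at the bottom-left of its bounding rectangle.
Web: 14 × 250, A = 3 500 mm², y = 125 mm, Ī = 18 229 167 mm⁴.
Top flange (beyond web): 76 × 12, A = 912 mm², y = 244 mm, Ī = 10 944 mm⁴.
Bottom flange (beyond web): 76 × 12, A = 912 mm², y = 6 mm, Ī = 10 944 mm⁴.
Centroid: ȳ = ΣA·y / ΣA = 125 mm.
Transfer each piece to the centroidal x-axis using Ī + A·d² with d = y − 125:
  web: d = 0 mm → contributes +18 229 167 mm⁴
  top flange (beyond web): d = 119 mm → contributes +12 925 776 mm⁴
  bottom flange (beyond web): d = -119 mm → contributes +12 925 776 mm⁴
Total I = 44 080 719 mm⁴.
For the y-axis: x̄ = 83 mm.
Repeating about the centroidal y-axis gives I_y = 4 628 719 mm⁴.

I_x ≈ 4.4 × 10⁷ mm⁴, I_y ≈ 4.6 × 10⁶ mm⁴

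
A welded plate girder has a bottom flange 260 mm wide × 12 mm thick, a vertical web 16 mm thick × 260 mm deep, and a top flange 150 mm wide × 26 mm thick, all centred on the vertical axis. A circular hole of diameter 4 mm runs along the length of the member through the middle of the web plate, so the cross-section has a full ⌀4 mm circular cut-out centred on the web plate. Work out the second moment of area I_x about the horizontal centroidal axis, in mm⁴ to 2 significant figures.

I_x ≈ 1.6 × 10⁸ mm⁴

Split into non-overlapping primitives; take the origin at the lower-left of the bounding box.
Bottom plate: 260 × 12, A = 3 120 mm², y = 6 mm, Ī = 37 440 mm⁴.
Web plate: 16 × 260, A = 4 160 mm², y = 142 mm, Ī = 23 434 667 mm⁴.
Top plate: 150 × 26, A = 3 900 mm², y = 285 mm, Ī = 219 700 mm⁴.
Hole (subtracted): ⌀4, A = 12.57 mm², y = 142 mm, Ī = 12.57 mm⁴.
Centroid: ȳ = ΣA·y / ΣA = 153.9 mm.
Transfer each piece to the horizontal centroidal axis using Ī + A·d² with d = y − 153.9:
  bottom plate: d = -147.9 mm → contributes +68 325 896 mm⁴
  web plate: d = -11.94 mm → contributes +24 028 095 mm⁴
  top plate: d = 131.1 mm → contributes +67 205 183 mm⁴
  hole: d = -11.94 mm → contributes −1 805 mm⁴
Total I = 159 557 369 mm⁴.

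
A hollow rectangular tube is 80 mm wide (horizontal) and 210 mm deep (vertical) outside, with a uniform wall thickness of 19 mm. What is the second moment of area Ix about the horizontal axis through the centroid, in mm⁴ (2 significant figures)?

Split into non-overlapping primitives; take the origin at the lower-left of the bounding box.
Outer rectangle: 80 × 210, A = 16 800 mm², y = 105 mm, Ī = 61 740 000 mm⁴.
Inner void (subtracted): 42 × 172, A = 7 224 mm², y = 105 mm, Ī = 17 809 568 mm⁴.
By symmetry the centroid is at mid-height, ȳ = 105 mm.
All pieces are centred on the horizontal axis through the centroid, so I = ΣĪ (holes subtracted) = 43 930 432 mm⁴.

Ix ≈ 4.4 × 10⁷ mm⁴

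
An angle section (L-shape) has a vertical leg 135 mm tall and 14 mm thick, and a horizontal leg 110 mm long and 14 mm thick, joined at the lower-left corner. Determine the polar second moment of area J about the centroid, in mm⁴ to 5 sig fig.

J ≈ 9.2064 × 10⁶ mm⁴

Split into non-overlapping primitives; take the origin at the lower-left of the bounding box.
Vertical leg: 14 × 135, A = 1 890 mm², y = 67.5 mm, Ī = 2 870 438 mm⁴.
Horizontal leg (remainder): 96 × 14, A = 1 344 mm², y = 7 mm, Ī = 21 952 mm⁴.
Centroid: ȳ = ΣA·y / ΣA = 42.35714 mm.
Transfer each piece to the centroidal x-axis using Ī + A·d² with d = y − 42.35714:
  vertical leg: d = 25.14286 mm → contributes +4 065 226 mm⁴
  horizontal leg (remainder): d = -35.35714 mm → contributes +1 702 123 mm⁴
Total I = 5 767 350 mm⁴.
For the y-axis: x̄ = 29.85714 mm.
Repeating about the centroidal y-axis gives I_y = 3 439 062 mm⁴.
Polar second moment: J = I_x + I_y = 9 206 412 mm⁴.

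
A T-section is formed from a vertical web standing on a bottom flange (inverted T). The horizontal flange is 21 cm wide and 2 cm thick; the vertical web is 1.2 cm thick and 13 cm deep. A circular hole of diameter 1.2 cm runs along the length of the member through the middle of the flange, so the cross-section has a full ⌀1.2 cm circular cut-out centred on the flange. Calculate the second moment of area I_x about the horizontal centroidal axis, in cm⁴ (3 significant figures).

Treat the section as a set of non-overlapping primitives; coordinates are from the bounding-box lower-left.
Flange: 21 × 2, A = 42 cm², y = 1 cm, Ī = 14 cm⁴.
Web: 1.2 × 13, A = 15.6 cm², y = 8.5 cm, Ī = 219.7 cm⁴.
Hole (subtracted): ⌀1.2, A = 1.131 cm², y = 1 cm, Ī = 0.10179 cm⁴.
Centroid: ȳ = ΣA·y / ΣA = 3.0719 cm.
Transfer each piece to the horizontal centroidal axis using Ī + A·d² with d = y − 3.0719:
  flange: d = -2.0719 cm → contributes +194.3 cm⁴
  web: d = 5.4281 cm → contributes +679.34 cm⁴
  hole: d = -2.0719 cm → contributes −4.9569 cm⁴
Total I = 868.68 cm⁴.

I_x ≈ 869 cm⁴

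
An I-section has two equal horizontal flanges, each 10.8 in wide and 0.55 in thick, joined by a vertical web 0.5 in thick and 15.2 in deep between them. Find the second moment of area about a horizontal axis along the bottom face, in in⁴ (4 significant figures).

Decompose the section into non-overlapping parts with the origin at the bottom-left of its bounding rectangle.
Bottom flange: 10.8 × 0.55, A = 5.94 in², y = 0.275 in, Ī = 0.149738 in⁴.
Web: 0.5 × 15.2, A = 7.6 in², y = 8.15 in, Ī = 146.325 in⁴.
Top flange: 10.8 × 0.55, A = 5.94 in², y = 16.025 in, Ī = 0.149738 in⁴.
Transfer each piece to a horizontal axis along the bottom face using Ī + A·d² with d = y − 0:
  bottom flange: d = 0.275 in → contributes +0.59895 in⁴
  web: d = 8.15 in → contributes +651.136 in⁴
  top flange: d = 16.025 in → contributes +1525.55 in⁴
Total I = 2177.28 in⁴.

I_base ≈ 2177 in⁴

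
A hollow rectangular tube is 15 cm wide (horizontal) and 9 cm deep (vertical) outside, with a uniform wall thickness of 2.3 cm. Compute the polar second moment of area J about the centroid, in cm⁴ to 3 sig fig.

Treat the section as a set of non-overlapping primitives; coordinates are from the bounding-box lower-left.
Outer rectangle: 15 × 9, A = 135 cm², y = 4.5 cm, Ī = 911.25 cm⁴.
Inner void (subtracted): 10.4 × 4.4, A = 45.76 cm², y = 4.5 cm, Ī = 73.826 cm⁴.
By symmetry the centroid is at mid-height, ȳ = 4.5 cm.
All pieces are centred on the centroidal x-axis, so I = ΣĪ (holes subtracted) = 837.42 cm⁴.
Repeating about the centroidal y-axis gives I_y = 2118.8 cm⁴.
Polar second moment: J = I_x + I_y = 2956.2 cm⁴.

J ≈ 2960 cm⁴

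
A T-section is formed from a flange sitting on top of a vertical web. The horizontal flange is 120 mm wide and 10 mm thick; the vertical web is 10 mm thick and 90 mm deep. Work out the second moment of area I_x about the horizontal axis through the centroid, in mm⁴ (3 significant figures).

Split into non-overlapping primitives; take the origin at the lower-left of the bounding box.
Flange: 120 × 10, A = 1 200 mm², y = 95 mm, Ī = 10 000 mm⁴.
Web: 10 × 90, A = 900 mm², y = 45 mm, Ī = 607 500 mm⁴.
Centroid: ȳ = ΣA·y / ΣA = 73.571 mm.
Transfer each piece to the horizontal axis through the centroid using Ī + A·d² with d = y − 73.571:
  flange: d = 21.429 mm → contributes +561 020 mm⁴
  web: d = -28.571 mm → contributes +1 342 194 mm⁴
Total I = 1 903 214 mm⁴.

I_x ≈ 1.90 × 10⁶ mm⁴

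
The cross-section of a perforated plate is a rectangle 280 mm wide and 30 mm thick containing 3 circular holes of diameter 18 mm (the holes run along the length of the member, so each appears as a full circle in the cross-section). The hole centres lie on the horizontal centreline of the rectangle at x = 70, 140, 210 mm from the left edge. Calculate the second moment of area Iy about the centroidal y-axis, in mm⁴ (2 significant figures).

Split into non-overlapping primitives; take the origin at the lower-left of the bounding box.
Plate: 280 × 30, A = 8 400 mm², x = 140 mm, Ī = 54 880 000 mm⁴.
Hole 1 (subtracted): ⌀18, A = 254.5 mm², x = 70 mm, Ī = 5 153 mm⁴.
Hole 2 (subtracted): ⌀18, A = 254.5 mm², x = 140 mm, Ī = 5 153 mm⁴.
Hole 3 (subtracted): ⌀18, A = 254.5 mm², x = 210 mm, Ī = 5 153 mm⁴.
By symmetry the centroid is at mid-width, x̄ = 140 mm.
Transfer each piece to the centroidal y-axis using Ī + A·d² with d = x − 140:
  plate: d = 0 mm → contributes +54 880 000 mm⁴
  hole 1: d = -70 mm → contributes −1 252 051 mm⁴
  hole 2: d = 0 mm → contributes −5 153 mm⁴
  hole 3: d = 70 mm → contributes −1 252 051 mm⁴
Total I = 52 370 745 mm⁴.

Iy ≈ 5.2 × 10⁷ mm⁴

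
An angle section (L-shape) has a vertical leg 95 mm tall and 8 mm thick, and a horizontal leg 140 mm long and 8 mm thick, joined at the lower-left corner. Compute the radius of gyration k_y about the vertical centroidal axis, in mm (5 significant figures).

k_y ≈ 45.156 mm

Split into non-overlapping primitives; take the origin at the lower-left of the bounding box.
Vertical leg: 8 × 95, A = 760 mm², x = 4 mm, Ī = 4053.333 mm⁴.
Horizontal leg (remainder): 132 × 8, A = 1 056 mm², x = 74 mm, Ī = 1 533 312 mm⁴.
Centroid: x̄ = ΣA·x / ΣA = 44.70485 mm.
Transfer each piece to the vertical centroidal axis using Ī + A·d² with d = x − 44.70485:
  vertical leg: d = -40.70485 mm → contributes +1 263 286 mm⁴
  horizontal leg (remainder): d = 29.29515 mm → contributes +2 439 578 mm⁴
Total I = 3 702 863 mm⁴.
Radius of gyration: k = √(I/A) = √(3 702 863 / 1 816) = 45.15553 mm.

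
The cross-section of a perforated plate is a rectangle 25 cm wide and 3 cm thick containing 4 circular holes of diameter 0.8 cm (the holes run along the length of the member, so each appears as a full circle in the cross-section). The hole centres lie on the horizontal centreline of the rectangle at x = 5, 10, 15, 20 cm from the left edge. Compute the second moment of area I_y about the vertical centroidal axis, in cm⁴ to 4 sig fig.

I_y ≈ 3843 cm⁴

Decompose the section into non-overlapping parts with the origin at the bottom-left of its bounding rectangle.
Plate: 25 × 3, A = 75 cm², x = 12.5 cm, Ī = 3906.25 cm⁴.
Hole 1 (subtracted): ⌀0.8, A = 0.502655 cm², x = 5 cm, Ī = 0.0201062 cm⁴.
Hole 2 (subtracted): ⌀0.8, A = 0.502655 cm², x = 10 cm, Ī = 0.0201062 cm⁴.
Hole 3 (subtracted): ⌀0.8, A = 0.502655 cm², x = 15 cm, Ī = 0.0201062 cm⁴.
Hole 4 (subtracted): ⌀0.8, A = 0.502655 cm², x = 20 cm, Ī = 0.0201062 cm⁴.
By symmetry the centroid is at mid-width, x̄ = 12.5 cm.
Transfer each piece to the vertical centroidal axis using Ī + A·d² with d = x − 12.5:
  plate: d = 0 cm → contributes +3906.25 cm⁴
  hole 1: d = -7.5 cm → contributes −28.2944 cm⁴
  hole 2: d = -2.5 cm → contributes −3.1617 cm⁴
  hole 3: d = 2.5 cm → contributes −3.1617 cm⁴
  hole 4: d = 7.5 cm → contributes −28.2944 cm⁴
Total I = 3843.34 cm⁴.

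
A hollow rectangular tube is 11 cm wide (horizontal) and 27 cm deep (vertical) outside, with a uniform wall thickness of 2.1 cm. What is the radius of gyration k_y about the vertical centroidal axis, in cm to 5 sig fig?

Split into non-overlapping primitives; take the origin at the lower-left of the bounding box.
Outer rectangle: 11 × 27, A = 297 cm², x = 5.5 cm, Ī = 2994.75 cm⁴.
Inner void (subtracted): 6.8 × 22.8, A = 155.04 cm², x = 5.5 cm, Ī = 597.4208 cm⁴.
By symmetry the centroid is at mid-width, x̄ = 5.5 cm.
All pieces are centred on the vertical centroidal axis, so I = ΣĪ (holes subtracted) = 2397.329 cm⁴.
Radius of gyration: k = √(I/A) = √(2397.329 / 141.96) = 4.109423 cm.

k_y ≈ 4.1094 cm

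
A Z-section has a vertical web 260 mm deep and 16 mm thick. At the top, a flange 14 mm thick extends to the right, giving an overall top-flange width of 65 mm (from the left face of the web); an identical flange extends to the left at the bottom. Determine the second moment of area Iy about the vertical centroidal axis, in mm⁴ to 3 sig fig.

Treat the section as a set of non-overlapping primitives; coordinates are from the bounding-box lower-left.
Web: 16 × 260, A = 4 160 mm², x = 57 mm, Ī = 88 747 mm⁴.
Top flange (beyond web): 49 × 14, A = 686 mm², x = 89.5 mm, Ī = 137 257 mm⁴.
Bottom flange (beyond web): 49 × 14, A = 686 mm², x = 24.5 mm, Ī = 137 257 mm⁴.
Centroid: x̄ = ΣA·x / ΣA = 57 mm.
Transfer each piece to the vertical centroidal axis using Ī + A·d² with d = x − 57:
  web: d = 0 mm → contributes +88 747 mm⁴
  top flange (beyond web): d = 32.5 mm → contributes +861 845 mm⁴
  bottom flange (beyond web): d = -32.5 mm → contributes +861 845 mm⁴
Total I = 1 812 436 mm⁴.

Iy ≈ 1.81 × 10⁶ mm⁴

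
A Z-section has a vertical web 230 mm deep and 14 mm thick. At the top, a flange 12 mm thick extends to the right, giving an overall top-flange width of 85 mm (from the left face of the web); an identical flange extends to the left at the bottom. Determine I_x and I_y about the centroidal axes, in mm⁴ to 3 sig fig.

I_x ≈ 3.45 × 10⁷ mm⁴, I_y ≈ 3.85 × 10⁶ mm⁴

Treat the section as a set of non-overlapping primitives; coordinates are from the bounding-box lower-left.
Web: 14 × 230, A = 3 220 mm², y = 115 mm, Ī = 14 194 833 mm⁴.
Top flange (beyond web): 71 × 12, A = 852 mm², y = 224 mm, Ī = 10 224 mm⁴.
Bottom flange (beyond web): 71 × 12, A = 852 mm², y = 6 mm, Ī = 10 224 mm⁴.
Centroid: ȳ = ΣA·y / ΣA = 115 mm.
Transfer each piece to the centroidal x-axis using Ī + A·d² with d = y − 115:
  web: d = 0 mm → contributes +14 194 833 mm⁴
  top flange (beyond web): d = 109 mm → contributes +10 132 836 mm⁴
  bottom flange (beyond web): d = -109 mm → contributes +10 132 836 mm⁴
Total I = 34 460 505 mm⁴.
For the y-axis: x̄ = 78 mm.
Repeating about the centroidal y-axis gives I_y = 3 846 265 mm⁴.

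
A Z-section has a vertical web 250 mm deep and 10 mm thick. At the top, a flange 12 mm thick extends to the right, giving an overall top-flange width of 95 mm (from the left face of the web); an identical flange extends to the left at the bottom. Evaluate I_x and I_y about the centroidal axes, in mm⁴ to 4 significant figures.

Break the section into simple shapes (no overlaps), measuring from the bottom-left corner of the bounding box.
Web: 10 × 250, A = 2 500 mm², y = 125 mm, Ī = 13 020 833 mm⁴.
Top flange (beyond web): 85 × 12, A = 1 020 mm², y = 244 mm, Ī = 12 240 mm⁴.
Bottom flange (beyond web): 85 × 12, A = 1 020 mm², y = 6 mm, Ī = 12 240 mm⁴.
Centroid: ȳ = ΣA·y / ΣA = 125 mm.
Transfer each piece to the centroidal x-axis using Ī + A·d² with d = y − 125:
  web: d = 0 mm → contributes +13 020 833 mm⁴
  top flange (beyond web): d = 119 mm → contributes +14 456 460 mm⁴
  bottom flange (beyond web): d = -119 mm → contributes +14 456 460 mm⁴
Total I = 41 933 753 mm⁴.
For the y-axis: x̄ = 90 mm.
Repeating about the centroidal y-axis gives I_y = 5 851 833 mm⁴.

I_x ≈ 4.193 × 10⁷ mm⁴, I_y ≈ 5.852 × 10⁶ mm⁴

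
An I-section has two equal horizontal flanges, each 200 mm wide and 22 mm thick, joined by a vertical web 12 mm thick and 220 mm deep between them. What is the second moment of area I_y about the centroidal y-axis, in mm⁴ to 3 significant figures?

I_y ≈ 2.94 × 10⁷ mm⁴

Split into non-overlapping primitives; take the origin at the lower-left of the bounding box.
Bottom flange: 200 × 22, A = 4 400 mm², x = 100 mm, Ī = 14 666 667 mm⁴.
Web: 12 × 220, A = 2 640 mm², x = 100 mm, Ī = 31 680 mm⁴.
Top flange: 200 × 22, A = 4 400 mm², x = 100 mm, Ī = 14 666 667 mm⁴.
By symmetry the centroid is at mid-width, x̄ = 100 mm.
All pieces are centred on the centroidal y-axis, so I = ΣĪ = 29 365 013 mm⁴.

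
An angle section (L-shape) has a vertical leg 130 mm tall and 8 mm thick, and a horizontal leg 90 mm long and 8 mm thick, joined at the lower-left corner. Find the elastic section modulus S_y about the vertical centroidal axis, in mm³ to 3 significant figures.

S_y ≈ 1.73 × 10⁴ mm³

Split into non-overlapping primitives; take the origin at the lower-left of the bounding box.
Vertical leg: 8 × 130, A = 1 040 mm², x = 4 mm, Ī = 5546.7 mm⁴.
Horizontal leg (remainder): 82 × 8, A = 656 mm², x = 49 mm, Ī = 367 579 mm⁴.
Centroid: x̄ = ΣA·x / ΣA = 21.406 mm.
Transfer each piece to the vertical centroidal axis using Ī + A·d² with d = x − 21.406:
  vertical leg: d = -17.406 mm → contributes +320 622 mm⁴
  horizontal leg (remainder): d = 27.594 mm → contributes +867 088 mm⁴
Total I = 1 187 710 mm⁴.
Extreme fibre distance c = 68.594 mm; S = I/c = 17 315 mm³.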